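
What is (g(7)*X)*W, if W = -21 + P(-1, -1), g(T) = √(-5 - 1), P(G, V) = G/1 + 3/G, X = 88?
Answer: -2200*I*√6 ≈ -5388.9*I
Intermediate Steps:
P(G, V) = G + 3/G (P(G, V) = G*1 + 3/G = G + 3/G)
g(T) = I*√6 (g(T) = √(-6) = I*√6)
W = -25 (W = -21 + (-1 + 3/(-1)) = -21 + (-1 + 3*(-1)) = -21 + (-1 - 3) = -21 - 4 = -25)
(g(7)*X)*W = ((I*√6)*88)*(-25) = (88*I*√6)*(-25) = -2200*I*√6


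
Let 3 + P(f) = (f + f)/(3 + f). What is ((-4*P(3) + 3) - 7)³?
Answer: 64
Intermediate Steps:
P(f) = -3 + 2*f/(3 + f) (P(f) = -3 + (f + f)/(3 + f) = -3 + (2*f)/(3 + f) = -3 + 2*f/(3 + f))
((-4*P(3) + 3) - 7)³ = ((-4*(-9 - 1*3)/(3 + 3) + 3) - 7)³ = ((-4*(-9 - 3)/6 + 3) - 7)³ = ((-2*(-12)/3 + 3) - 7)³ = ((-4*(-2) + 3) - 7)³ = ((8 + 3) - 7)³ = (11 - 7)³ = 4³ = 64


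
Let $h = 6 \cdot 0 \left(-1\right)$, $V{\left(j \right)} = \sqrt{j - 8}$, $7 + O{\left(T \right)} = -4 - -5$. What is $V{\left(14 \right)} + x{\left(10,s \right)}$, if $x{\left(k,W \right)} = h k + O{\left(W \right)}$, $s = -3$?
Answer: $-6 + \sqrt{6} \approx -3.5505$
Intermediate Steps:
$O{\left(T \right)} = -6$ ($O{\left(T \right)} = -7 - -1 = -7 + \left(-4 + 5\right) = -7 + 1 = -6$)
$V{\left(j \right)} = \sqrt{-8 + j}$
$h = 0$ ($h = 0 \left(-1\right) = 0$)
$x{\left(k,W \right)} = -6$ ($x{\left(k,W \right)} = 0 k - 6 = 0 - 6 = -6$)
$V{\left(14 \right)} + x{\left(10,s \right)} = \sqrt{-8 + 14} - 6 = \sqrt{6} - 6 = -6 + \sqrt{6}$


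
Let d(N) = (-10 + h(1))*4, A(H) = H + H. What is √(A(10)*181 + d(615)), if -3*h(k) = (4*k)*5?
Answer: 2*√7995/3 ≈ 59.610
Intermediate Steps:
A(H) = 2*H
h(k) = -20*k/3 (h(k) = -4*k*5/3 = -20*k/3)
d(N) = -200/3 (d(N) = (-10 - 20/3*1)*4 = (-10 - 20/3)*4 = -50/3*4 = -200/3)
√(A(10)*181 + d(615)) = √((2*10)*181 - 200/3) = √(20*181 - 200/3) = √(3620 - 200/3) = √(10660/3) = 2*√7995/3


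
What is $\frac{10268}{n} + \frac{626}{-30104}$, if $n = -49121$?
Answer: $- \frac{169928809}{739369292} \approx -0.22983$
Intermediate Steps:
$\frac{10268}{n} + \frac{626}{-30104} = \frac{10268}{-49121} + \frac{626}{-30104} = 10268 \left(- \frac{1}{49121}\right) + 626 \left(- \frac{1}{30104}\right) = - \frac{10268}{49121} - \frac{313}{15052} = - \frac{169928809}{739369292}$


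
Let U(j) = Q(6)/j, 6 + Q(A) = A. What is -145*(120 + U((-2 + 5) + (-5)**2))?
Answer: -17400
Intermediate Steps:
Q(A) = -6 + A
U(j) = 0 (U(j) = (-6 + 6)/j = 0/j = 0)
-145*(120 + U((-2 + 5) + (-5)**2)) = -145*(120 + 0) = -145*120 = -17400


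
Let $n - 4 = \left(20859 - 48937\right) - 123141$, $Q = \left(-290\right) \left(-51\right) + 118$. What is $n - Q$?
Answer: $-166123$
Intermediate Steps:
$Q = 14908$ ($Q = 14790 + 118 = 14908$)
$n = -151215$ ($n = 4 + \left(\left(20859 - 48937\right) - 123141\right) = 4 - 151219 = -151215$)
$n - Q = -151215 - 14908 = -166123$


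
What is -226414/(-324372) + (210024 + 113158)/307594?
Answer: 43618694905/24943720242 ≈ 1.7487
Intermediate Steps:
-226414/(-324372) + (210024 + 113158)/307594 = -226414*(-1/324372) + 323182*(1/307594) = 113207/162186 + 161591/153797 = 43618694905/24943720242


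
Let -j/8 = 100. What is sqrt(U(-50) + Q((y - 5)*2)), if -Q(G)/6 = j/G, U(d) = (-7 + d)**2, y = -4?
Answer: sqrt(26841)/3 ≈ 54.611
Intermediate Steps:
j = -800 (j = -8*100 = -800)
Q(G) = 4800/G (Q(G) = -(-4800)/G = 4800/G)
sqrt(U(-50) + Q((y - 5)*2)) = sqrt((-7 - 50)**2 + 4800/(((-4 - 5)*2))) = sqrt((-57)**2 + 4800/((-9*2))) = sqrt(3249 + 4800/(-18)) = sqrt(3249 + 4800*(-1/18)) = sqrt(3249 - 800/3) = sqrt(8947/3) = sqrt(26841)/3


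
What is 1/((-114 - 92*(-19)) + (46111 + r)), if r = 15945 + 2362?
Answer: 1/66052 ≈ 1.5140e-5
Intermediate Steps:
r = 18307
1/((-114 - 92*(-19)) + (46111 + r)) = 1/((-114 - 92*(-19)) + (46111 + 18307)) = 1/((-114 + 1748) + 64418) = 1/(1634 + 64418) = 1/66052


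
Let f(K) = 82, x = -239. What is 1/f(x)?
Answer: 1/82 ≈ 0.012195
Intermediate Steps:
1/f(x) = 1/82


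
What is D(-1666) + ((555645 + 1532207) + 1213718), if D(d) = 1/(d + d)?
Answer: 11000831239/3332 ≈ 3.3016e+6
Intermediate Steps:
D(d) = 1/(2*d)
D(-1666) + ((555645 + 1532207) + 1213718) = (½)/(-1666) + ((555645 + 1532207) + 1213718) = (½)*(-1/1666) + (2087852 + 1213718) = -1/3332 + 3301570 = 11000831239/3332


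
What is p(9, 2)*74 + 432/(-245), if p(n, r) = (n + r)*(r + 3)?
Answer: 996718/245 ≈ 4068.2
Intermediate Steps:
p(n, r) = (3 + r)*(n + r) (p(n, r) = (n + r)*(3 + r) = (3 + r)*(n + r))
p(9, 2)*74 + 432/(-245) = (2² + 3*9 + 3*2 + 9*2)*74 + 432/(-245) = (4 + 27 + 6 + 18)*74 + 432*(-1/245) = 55*74 - 432/245 = 4070 - 432/245 = 996718/245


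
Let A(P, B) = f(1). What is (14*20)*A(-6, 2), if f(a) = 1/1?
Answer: 280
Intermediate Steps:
f(a) = 1
A(P, B) = 1
(14*20)*A(-6, 2) = (14*20)*1 = 280*1 = 280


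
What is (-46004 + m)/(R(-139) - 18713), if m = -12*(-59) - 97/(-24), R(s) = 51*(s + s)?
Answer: 1087007/789384 ≈ 1.3770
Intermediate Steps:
R(s) = 102*s (R(s) = 51*(2*s) = 102*s)
m = 17089/24 (m = 708 - 97*(-1/24) = 708 + 97/24 = 17089/24 ≈ 712.04)
(-46004 + m)/(R(-139) - 18713) = (-46004 + 17089/24)/(102*(-139) - 18713) = -1087007/(24*(-14178 - 18713)) = -1087007/24/(-32891) = -1087007/24*(-1/32891) = 1087007/789384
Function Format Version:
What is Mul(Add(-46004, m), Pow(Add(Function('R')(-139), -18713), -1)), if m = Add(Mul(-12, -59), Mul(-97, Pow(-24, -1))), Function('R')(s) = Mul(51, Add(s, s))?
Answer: Rational(1087007, 789384) ≈ 1.3770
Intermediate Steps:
Function('R')(s) = Mul(102, s) (Function('R')(s) = Mul(51, Mul(2, s)) = Mul(102, s))
m = Rational(17089, 24) (m = Add(708, Mul(-97, Rational(-1, 24))) = Add(708, Rational(97, 24)) = Rational(17089, 24) ≈ 712.04)
Mul(Add(-46004, m), Pow(Add(Function('R')(-139), -18713), -1)) = Mul(Add(-46004, Rational(17089, 24)), Pow(Add(Mul(102, -139), -18713), -1)) = Mul(Rational(-1087007, 24), Pow(Add(-14178, -18713), -1)) = Mul(Rational(-1087007, 24), Pow(-32891, -1)) = Mul(Rational(-1087007, 24), Rational(-1, 32891)) = Rational(1087007, 789384)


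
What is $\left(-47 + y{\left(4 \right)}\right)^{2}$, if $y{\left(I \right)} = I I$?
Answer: $961$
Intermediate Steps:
$y{\left(I \right)} = I^{2}$
$\left(-47 + y{\left(4 \right)}\right)^{2} = \left(-47 + 4^{2}\right)^{2} = \left(-47 + 16\right)^{2} = \left(-31\right)^{2} = 961$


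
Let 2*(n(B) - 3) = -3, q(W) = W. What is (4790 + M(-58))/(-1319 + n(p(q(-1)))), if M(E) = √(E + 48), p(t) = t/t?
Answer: -1916/527 - 2*I*√10/2635 ≈ -3.6357 - 0.0024002*I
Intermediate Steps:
p(t) = 1
n(B) = 3/2 (n(B) = 3 + (½)*(-3) = 3 - 3/2 = 3/2)
M(E) = √(48 + E)
(4790 + M(-58))/(-1319 + n(p(q(-1)))) = (4790 + √(48 - 58))/(-1319 + 3/2) = (4790 + √(-10))/(-2635/2) = (4790 + I*√10)*(-2/2635) = -1916/527 - 2*I*√10/2635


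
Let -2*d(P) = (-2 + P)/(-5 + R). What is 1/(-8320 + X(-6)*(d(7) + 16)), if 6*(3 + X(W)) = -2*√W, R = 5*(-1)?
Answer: -1236/10343801 + 4*I*√6/51719005 ≈ -0.00011949 + 1.8945e-7*I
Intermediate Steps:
R = -5
d(P) = -⅒ + P/20 (d(P) = -(-2 + P)/(2*(-5 - 5)) = -(-2 + P)/(2*(-10)) = -(-2 + P)*(-1)/(2*10) = -(⅕ - P/10)/2 = -⅒ + P/20)
X(W) = -3 - √W/3 (X(W) = -3 + (-2*√W)/6 = -3 - √W/3)
1/(-8320 + X(-6)*(d(7) + 16)) = 1/(-8320 + (-3 - I*√6/3)*((-⅒ + (1/20)*7) + 16)) = 1/(-8320 + (-3 - I*√6/3)*((-⅒ + 7/20) + 16)) = 1/(-8320 + (-3 - I*√6/3)*(¼ + 16)) = 1/(-8320 + (-3 - I*√6/3)*(65/4)) = 1/(-8320 + (-195/4 - 65*I*√6/12)) = 1/(-33475/4 - 65*I*√6/12)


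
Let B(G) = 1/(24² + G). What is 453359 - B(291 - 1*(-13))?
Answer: 398955919/880 ≈ 4.5336e+5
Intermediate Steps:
B(G) = 1/(576 + G)
453359 - B(291 - 1*(-13)) = 453359 - 1/(576 + (291 - 1*(-13))) = 453359 - 1/(576 + (291 + 13)) = 453359 - 1/(576 + 304) = 453359 - 1/880 = 398955919/880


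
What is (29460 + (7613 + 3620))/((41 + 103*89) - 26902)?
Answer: -40693/17694 ≈ -2.2998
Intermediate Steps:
(29460 + (7613 + 3620))/((41 + 103*89) - 26902) = (29460 + 11233)/((41 + 9167) - 26902) = 40693/(9208 - 26902) = 40693/(-17694) = 40693*(-1/17694) = -40693/17694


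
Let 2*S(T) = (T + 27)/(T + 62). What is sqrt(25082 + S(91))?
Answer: sqrt(65239285)/51 ≈ 158.37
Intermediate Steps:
S(T) = (27 + T)/(2*(62 + T)) (S(T) = ((T + 27)/(T + 62))/2 = ((27 + T)/(62 + T))/2 = (27 + T)/(2*(62 + T)))
sqrt(25082 + S(91)) = sqrt(25082 + (27 + 91)/(2*(62 + 91))) = sqrt(25082 + (1/2)*118/153) = sqrt(25082 + (1/2)*(1/153)*118) = sqrt(25082 + 59/153) = sqrt(3837605/153) = sqrt(65239285)/51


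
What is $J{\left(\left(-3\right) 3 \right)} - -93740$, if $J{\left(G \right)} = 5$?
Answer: $93745$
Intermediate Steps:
$J{\left(\left(-3\right) 3 \right)} - -93740 = 5 - -93740 = 5 + 93740 = 93745$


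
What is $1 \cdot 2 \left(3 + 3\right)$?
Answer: $12$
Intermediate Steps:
$1 \cdot 2 \left(3 + 3\right) = 2 \cdot 6 = 12$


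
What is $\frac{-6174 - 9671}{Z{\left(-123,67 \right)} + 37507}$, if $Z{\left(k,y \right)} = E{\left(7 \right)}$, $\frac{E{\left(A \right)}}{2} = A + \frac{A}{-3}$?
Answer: $- \frac{47535}{112549} \approx -0.42235$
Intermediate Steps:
$E{\left(A \right)} = \frac{4 A}{3}$ ($E{\left(A \right)} = 2 \left(A + \frac{A}{-3}\right) = 2 \left(A + A \left(- \frac{1}{3}\right)\right) = 2 \left(A - \frac{A}{3}\right) = 2 \frac{2 A}{3} = \frac{4 A}{3}$)
$Z{\left(k,y \right)} = \frac{28}{3}$ ($Z{\left(k,y \right)} = \frac{4}{3} \cdot 7 = \frac{28}{3}$)
$\frac{-6174 - 9671}{Z{\left(-123,67 \right)} + 37507} = \frac{-6174 - 9671}{\frac{28}{3} + 37507} = - \frac{15845}{\frac{112549}{3}} = \left(-15845\right) \frac{3}{112549} = - \frac{47535}{112549}$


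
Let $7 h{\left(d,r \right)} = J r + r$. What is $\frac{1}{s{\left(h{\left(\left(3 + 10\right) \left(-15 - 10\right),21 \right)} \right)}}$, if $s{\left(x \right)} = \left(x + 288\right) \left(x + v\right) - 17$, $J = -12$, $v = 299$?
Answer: $\frac{1}{67813} \approx 1.4746 \cdot 10^{-5}$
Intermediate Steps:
$h{\left(d,r \right)} = - \frac{11 r}{7}$ ($h{\left(d,r \right)} = \frac{- 12 r + r}{7} = \frac{\left(-11\right) r}{7} = - \frac{11 r}{7}$)
$s{\left(x \right)} = -17 + \left(288 + x\right) \left(299 + x\right)$ ($s{\left(x \right)} = \left(x + 288\right) \left(x + 299\right) - 17 = \left(288 + x\right) \left(299 + x\right) - 17 = -17 + \left(288 + x\right) \left(299 + x\right)$)
$\frac{1}{s{\left(h{\left(\left(3 + 10\right) \left(-15 - 10\right),21 \right)} \right)}} = \frac{1}{86095 + \left(\left(- \frac{11}{7}\right) 21\right)^{2} + 587 \left(\left(- \frac{11}{7}\right) 21\right)} = \frac{1}{86095 + \left(-33\right)^{2} + 587 \left(-33\right)} = \frac{1}{86095 + 1089 - 19371} = \frac{1}{67813}$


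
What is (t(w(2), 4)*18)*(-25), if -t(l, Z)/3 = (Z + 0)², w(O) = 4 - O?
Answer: 21600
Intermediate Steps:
t(l, Z) = -3*Z² (t(l, Z) = -3*(Z + 0)² = -3*Z²)
(t(w(2), 4)*18)*(-25) = (-3*4²*18)*(-25) = (-3*16*18)*(-25) = -48*18*(-25) = -864*(-25) = 21600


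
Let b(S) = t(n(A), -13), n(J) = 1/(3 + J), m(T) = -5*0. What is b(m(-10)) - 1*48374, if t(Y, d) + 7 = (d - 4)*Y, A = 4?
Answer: -338684/7 ≈ -48383.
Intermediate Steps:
m(T) = 0
t(Y, d) = -7 + Y*(-4 + d) (t(Y, d) = -7 + (d - 4)*Y = -7 + (-4 + d)*Y = -7 + Y*(-4 + d))
b(S) = -66/7 (b(S) = -7 - 4/(3 + 4) - 13/(3 + 4) = -7 - 4/7 - 13/7 = -66/7)
b(m(-10)) - 1*48374 = -66/7 - 1*48374 = -66/7 - 48374 = -338684/7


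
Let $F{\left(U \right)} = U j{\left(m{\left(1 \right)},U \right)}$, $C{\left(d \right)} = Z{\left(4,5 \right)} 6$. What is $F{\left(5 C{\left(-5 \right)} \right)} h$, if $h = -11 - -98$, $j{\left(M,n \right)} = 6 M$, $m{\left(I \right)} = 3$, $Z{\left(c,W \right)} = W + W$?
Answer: $469800$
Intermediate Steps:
$Z{\left(c,W \right)} = 2 W$
$C{\left(d \right)} = 60$ ($C{\left(d \right)} = 2 \cdot 5 \cdot 6 = 10 \cdot 6 = 60$)
$F{\left(U \right)} = 18 U$ ($F{\left(U \right)} = U 6 \cdot 3 = U 18 = 18 U$)
$h = 87$ ($h = -11 + 98 = 87$)
$F{\left(5 C{\left(-5 \right)} \right)} h = 18 \cdot 5 \cdot 60 \cdot 87 = 18 \cdot 300 \cdot 87 = 5400 \cdot 87 = 469800$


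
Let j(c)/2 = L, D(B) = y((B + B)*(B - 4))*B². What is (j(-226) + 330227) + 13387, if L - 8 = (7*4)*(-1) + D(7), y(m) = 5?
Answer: 344064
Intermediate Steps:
D(B) = 5*B²
L = 225 (L = 8 + ((7*4)*(-1) + 5*7²) = 8 + (28*(-1) + 5*49) = 8 + (-28 + 245) = 8 + 217 = 225)
j(c) = 450 (j(c) = 2*225 = 450)
(j(-226) + 330227) + 13387 = (450 + 330227) + 13387 = 330677 + 13387 = 344064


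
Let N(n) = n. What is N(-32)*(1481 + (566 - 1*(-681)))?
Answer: -87296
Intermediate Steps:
N(-32)*(1481 + (566 - 1*(-681))) = -32*(1481 + (566 - 1*(-681))) = -32*(1481 + (566 + 681)) = -32*(1481 + 1247) = -32*2728 = -87296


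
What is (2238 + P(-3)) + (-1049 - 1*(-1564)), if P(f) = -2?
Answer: 2751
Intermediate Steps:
(2238 + P(-3)) + (-1049 - 1*(-1564)) = (2238 - 2) + (-1049 - 1*(-1564)) = 2236 + (-1049 + 1564) = 2236 + 515 = 2751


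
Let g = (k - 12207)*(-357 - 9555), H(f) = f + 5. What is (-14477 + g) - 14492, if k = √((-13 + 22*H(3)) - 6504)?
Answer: 120966815 - 9912*I*√6341 ≈ 1.2097e+8 - 7.893e+5*I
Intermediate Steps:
H(f) = 5 + f
k = I*√6341 (k = √((-13 + 22*(5 + 3)) - 6504) = √((-13 + 22*8) - 6504) = √((-13 + 176) - 6504) = √(163 - 6504) = √(-6341) = I*√6341 ≈ 79.63*I)
g = 120995784 - 9912*I*√6341 (g = (I*√6341 - 12207)*(-357 - 9555) = (-12207 + I*√6341)*(-9912) = 120995784 - 9912*I*√6341 ≈ 1.21e+8 - 7.893e+5*I)
(-14477 + g) - 14492 = (-14477 + (120995784 - 9912*I*√6341)) - 14492 = (120981307 - 9912*I*√6341) - 14492 = 120966815 - 9912*I*√6341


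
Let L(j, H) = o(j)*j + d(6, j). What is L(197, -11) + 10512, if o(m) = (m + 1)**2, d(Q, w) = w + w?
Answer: 7734094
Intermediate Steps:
d(Q, w) = 2*w
o(m) = (1 + m)**2
L(j, H) = 2*j + j*(1 + j)**2 (L(j, H) = (1 + j)**2*j + 2*j = j*(1 + j)**2 + 2*j = 2*j + j*(1 + j)**2)
L(197, -11) + 10512 = 197*(2 + (1 + 197)**2) + 10512 = 197*(2 + 198**2) + 10512 = 197*(2 + 39204) + 10512 = 197*39206 + 10512 = 7723582 + 10512 = 7734094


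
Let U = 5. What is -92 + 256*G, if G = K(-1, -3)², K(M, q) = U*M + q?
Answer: 16292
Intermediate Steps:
K(M, q) = q + 5*M (K(M, q) = 5*M + q = q + 5*M)
G = 64 (G = (-3 + 5*(-1))² = (-3 - 5)² = (-8)² = 64)
-92 + 256*G = -92 + 256*64 = -92 + 16384 = 16292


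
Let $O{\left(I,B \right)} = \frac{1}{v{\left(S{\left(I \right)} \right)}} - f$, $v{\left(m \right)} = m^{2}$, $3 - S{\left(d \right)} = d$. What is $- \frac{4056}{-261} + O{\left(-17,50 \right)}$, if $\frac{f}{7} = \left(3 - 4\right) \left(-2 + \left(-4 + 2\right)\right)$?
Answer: $- \frac{433513}{34800} \approx -12.457$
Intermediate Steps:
$S{\left(d \right)} = 3 - d$
$f = 28$ ($f = 7 \left(3 - 4\right) \left(-2 + \left(-4 + 2\right)\right) = 7 \left(3 - 4\right) \left(-2 - 2\right) = 7 \left(\left(-1\right) \left(-4\right)\right) = 7 \cdot 4 = 28$)
$O{\left(I,B \right)} = -28 + \frac{1}{\left(3 - I\right)^{2}}$ ($O{\left(I,B \right)} = \frac{1}{\left(3 - I\right)^{2}} - 28 = -28 + \frac{1}{\left(3 - I\right)^{2}}$)
$- \frac{4056}{-261} + O{\left(-17,50 \right)} = - \frac{4056}{-261} - \left(28 - \frac{1}{\left(-3 - 17\right)^{2}}\right) = \left(-4056\right) \left(- \frac{1}{261}\right) - \left(28 - \frac{1}{400}\right) = \frac{1352}{87} + \left(-28 + \frac{1}{400}\right) = \frac{1352}{87} - \frac{11199}{400} = - \frac{433513}{34800}$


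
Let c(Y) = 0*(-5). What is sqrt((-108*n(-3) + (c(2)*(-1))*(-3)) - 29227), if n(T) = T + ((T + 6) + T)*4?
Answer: I*sqrt(28903) ≈ 170.01*I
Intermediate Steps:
c(Y) = 0
n(T) = 24 + 9*T (n(T) = T + ((6 + T) + T)*4 = T + (6 + 2*T)*4 = T + (24 + 8*T) = 24 + 9*T)
sqrt((-108*n(-3) + (c(2)*(-1))*(-3)) - 29227) = sqrt((-108*(24 + 9*(-3)) + (0*(-1))*(-3)) - 29227) = sqrt((-108*(24 - 27) + 0*(-3)) - 29227) = sqrt((-108*(-3) + 0) - 29227) = sqrt((324 + 0) - 29227) = sqrt(324 - 29227) = sqrt(-28903) = I*sqrt(28903)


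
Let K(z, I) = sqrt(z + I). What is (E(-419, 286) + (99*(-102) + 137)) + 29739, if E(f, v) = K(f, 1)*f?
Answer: 19778 - 419*I*sqrt(418) ≈ 19778.0 - 8566.5*I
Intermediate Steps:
K(z, I) = sqrt(I + z)
E(f, v) = f*sqrt(1 + f) (E(f, v) = sqrt(1 + f)*f = f*sqrt(1 + f))
(E(-419, 286) + (99*(-102) + 137)) + 29739 = (-419*sqrt(1 - 419) + (99*(-102) + 137)) + 29739 = (-419*I*sqrt(418) + (-10098 + 137)) + 29739 = (-419*I*sqrt(418) - 9961) + 29739 = (-9961 - 419*I*sqrt(418)) + 29739 = 19778 - 419*I*sqrt(418)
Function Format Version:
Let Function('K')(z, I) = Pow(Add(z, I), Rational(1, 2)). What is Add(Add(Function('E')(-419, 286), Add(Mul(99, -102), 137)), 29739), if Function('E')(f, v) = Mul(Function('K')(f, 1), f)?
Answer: Add(19778, Mul(-419, I, Pow(418, Rational(1, 2)))) ≈ Add(19778., Mul(-8566.5, I))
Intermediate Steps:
Function('K')(z, I) = Pow(Add(I, z), Rational(1, 2))
Function('E')(f, v) = Mul(f, Pow(Add(1, f), Rational(1, 2))) (Function('E')(f, v) = Mul(Pow(Add(1, f), Rational(1, 2)), f) = Mul(f, Pow(Add(1, f), Rational(1, 2))))
Add(Add(Function('E')(-419, 286), Add(Mul(99, -102), 137)), 29739) = Add(Add(Mul(-419, Pow(Add(1, -419), Rational(1, 2))), Add(Mul(99, -102), 137)), 29739) = Add(Add(Mul(-419, Pow(-418, Rational(1, 2))), Add(-10098, 137)), 29739) = Add(Add(Mul(-419, Mul(I, Pow(418, Rational(1, 2)))), -9961), 29739) = Add(Add(Mul(-419, I, Pow(418, Rational(1, 2))), -9961), 29739) = Add(Add(-9961, Mul(-419, I, Pow(418, Rational(1, 2)))), 29739) = Add(19778, Mul(-419, I, Pow(418, Rational(1, 2))))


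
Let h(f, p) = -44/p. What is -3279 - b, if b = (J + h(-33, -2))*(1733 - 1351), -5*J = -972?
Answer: -429719/5 ≈ -85944.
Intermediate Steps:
J = 972/5 (J = -⅕*(-972) = 972/5 ≈ 194.40)
b = 413324/5 (b = (972/5 - 44/(-2))*(1733 - 1351) = (972/5 - 44*(-½))*382 = (972/5 + 22)*382 = (1082/5)*382 = 413324/5 ≈ 82665.)
-3279 - b = -3279 - 1*413324/5 = -3279 - 413324/5 = -429719/5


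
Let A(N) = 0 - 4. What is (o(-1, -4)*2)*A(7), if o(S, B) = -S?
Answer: -8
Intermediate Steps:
A(N) = -4
(o(-1, -4)*2)*A(7) = (-1*(-1)*2)*(-4) = (1*2)*(-4) = 2*(-4) = -8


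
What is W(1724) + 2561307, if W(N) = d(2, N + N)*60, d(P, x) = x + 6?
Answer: 2768547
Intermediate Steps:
d(P, x) = 6 + x
W(N) = 360 + 120*N (W(N) = (6 + (N + N))*60 = (6 + 2*N)*60 = 360 + 120*N)
W(1724) + 2561307 = (360 + 120*1724) + 2561307 = (360 + 206880) + 2561307 = 207240 + 2561307 = 2768547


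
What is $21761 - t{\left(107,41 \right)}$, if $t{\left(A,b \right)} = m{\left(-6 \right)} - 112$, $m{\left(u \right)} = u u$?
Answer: $21837$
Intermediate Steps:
$m{\left(u \right)} = u^{2}$
$t{\left(A,b \right)} = -76$ ($t{\left(A,b \right)} = \left(-6\right)^{2} - 112 = 36 - 112 = -76$)
$21761 - t{\left(107,41 \right)} = 21761 - -76 = 21761 + 76 = 21837$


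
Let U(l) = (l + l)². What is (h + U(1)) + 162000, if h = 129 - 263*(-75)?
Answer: 181858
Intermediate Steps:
U(l) = 4*l² (U(l) = (2*l)² = 4*l²)
h = 19854 (h = 129 + 19725 = 19854)
(h + U(1)) + 162000 = (19854 + 4*1²) + 162000 = (19854 + 4*1) + 162000 = (19854 + 4) + 162000 = 19858 + 162000 = 181858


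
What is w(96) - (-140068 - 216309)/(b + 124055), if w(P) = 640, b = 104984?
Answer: 146941337/229039 ≈ 641.56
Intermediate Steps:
w(96) - (-140068 - 216309)/(b + 124055) = 640 - (-140068 - 216309)/(104984 + 124055) = 640 - (-356377)/229039 = 640 - 1*(-356377/229039) = 640 + 356377/229039 = 146941337/229039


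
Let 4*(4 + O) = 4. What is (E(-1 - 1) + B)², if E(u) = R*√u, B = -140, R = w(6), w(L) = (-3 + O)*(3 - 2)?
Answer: 19528 + 1680*I*√2 ≈ 19528.0 + 2375.9*I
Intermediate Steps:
O = -3 (O = -4 + (¼)*4 = -4 + 1 = -3)
w(L) = -6 (w(L) = (-3 - 3)*(3 - 2) = -6*1 = -6)
R = -6
E(u) = -6*√u
(E(-1 - 1) + B)² = (-6*√(-1 - 1) - 140)² = (-6*I*√2 - 140)² = (-140 - 6*I*√2)²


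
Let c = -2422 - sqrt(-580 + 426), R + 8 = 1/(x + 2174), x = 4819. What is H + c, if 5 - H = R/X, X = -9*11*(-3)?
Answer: -5019862114/2076921 - I*sqrt(154) ≈ -2417.0 - 12.41*I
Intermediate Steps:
X = 297 (X = -99*(-3) = 297)
R = -55943/6993 (R = -8 + 1/(4819 + 2174) = -8 + 1/6993 = -55943/6993 ≈ -7.9999)
H = 10440548/2076921 (H = 5 - (-55943)/(6993*297) = 5 - 1*(-55943/2076921) = 5 + 55943/2076921 = 10440548/2076921 ≈ 5.0269)
c = -2422 - I*sqrt(154) (c = -2422 - sqrt(-154) = -2422 - I*sqrt(154) ≈ -2422.0 - 12.41*I)
H + c = 10440548/2076921 + (-2422 - I*sqrt(154)) = -5019862114/2076921 - I*sqrt(154)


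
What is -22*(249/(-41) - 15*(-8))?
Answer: -102762/41 ≈ -2506.4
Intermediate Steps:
-22*(249/(-41) - 15*(-8)) = -22*(249*(-1/41) + 120) = -22*(-249/41 + 120) = -22*4671/41 = -102762/41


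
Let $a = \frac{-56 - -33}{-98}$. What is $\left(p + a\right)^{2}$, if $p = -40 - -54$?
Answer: $\frac{1946025}{9604} \approx 202.63$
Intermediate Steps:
$p = 14$ ($p = -40 + 54 = 14$)
$a = \frac{23}{98}$ ($a = \left(-56 + 33\right) \left(- \frac{1}{98}\right) = \left(-23\right) \left(- \frac{1}{98}\right) = \frac{23}{98} \approx 0.23469$)
$\left(p + a\right)^{2} = \left(14 + \frac{23}{98}\right)^{2} = \left(\frac{1395}{98}\right)^{2} = \frac{1946025}{9604}$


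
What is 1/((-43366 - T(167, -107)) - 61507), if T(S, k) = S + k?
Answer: -1/104933 ≈ -9.5299e-6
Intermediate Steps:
1/((-43366 - T(167, -107)) - 61507) = 1/((-43366 - (167 - 107)) - 61507) = 1/((-43366 - 1*60) - 61507) = 1/((-43366 - 60) - 61507) = 1/(-43426 - 61507) = 1/(-104933) = -1/104933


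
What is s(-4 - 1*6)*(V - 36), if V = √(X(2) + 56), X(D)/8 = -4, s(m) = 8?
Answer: -288 + 16*√6 ≈ -248.81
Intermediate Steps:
X(D) = -32 (X(D) = 8*(-4) = -32)
V = 2*√6 (V = √(-32 + 56) = √24 = 2*√6 ≈ 4.8990)
s(-4 - 1*6)*(V - 36) = 8*(2*√6 - 36) = 8*(-36 + 2*√6) = -288 + 16*√6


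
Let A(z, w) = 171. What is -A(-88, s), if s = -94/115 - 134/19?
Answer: -171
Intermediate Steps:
s = -17196/2185 (s = -94*1/115 - 134*1/19 = -94/115 - 134/19 = -17196/2185 ≈ -7.8700)
-A(-88, s) = -1*171 = -171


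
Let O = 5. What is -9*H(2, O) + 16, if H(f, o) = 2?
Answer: -2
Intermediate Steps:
-9*H(2, O) + 16 = -9*2 + 16 = -18 + 16 = -2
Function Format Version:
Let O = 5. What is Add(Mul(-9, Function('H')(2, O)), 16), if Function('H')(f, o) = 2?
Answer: -2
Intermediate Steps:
Add(Mul(-9, Function('H')(2, O)), 16) = Add(Mul(-9, 2), 16) = Add(-18, 16) = -2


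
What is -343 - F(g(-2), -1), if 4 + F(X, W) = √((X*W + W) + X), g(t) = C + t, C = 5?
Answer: -339 - I ≈ -339.0 - 1.0*I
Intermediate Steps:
g(t) = 5 + t
F(X, W) = -4 + √(W + X + W*X) (F(X, W) = -4 + √((X*W + W) + X) = -4 + √((W*X + W) + X) = -4 + √((W + W*X) + X) = -4 + √(W + X + W*X))
-343 - F(g(-2), -1) = -343 - (-4 + √(-1 + (5 - 2) - (5 - 2))) = -343 - (-4 + √(-1 + 3 - 1*3)) = -343 - (-4 + √(-1 + 3 - 3)) = -343 - (-4 + √(-1)) = -343 - (-4 + I) = -343 + (4 - I) = -339 - I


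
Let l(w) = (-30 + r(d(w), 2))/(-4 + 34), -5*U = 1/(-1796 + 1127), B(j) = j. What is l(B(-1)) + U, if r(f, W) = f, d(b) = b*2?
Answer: -1189/1115 ≈ -1.0664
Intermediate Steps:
d(b) = 2*b
U = 1/3345 (U = -1/(5*(-1796 + 1127)) = -⅕/(-669) = -⅕*(-1/669) = 1/3345 ≈ 0.00029895)
l(w) = -1 + w/15 (l(w) = (-30 + 2*w)/(-4 + 34) = (-30 + 2*w)/30 = (-30 + 2*w)*(1/30) = -1 + w/15)
l(B(-1)) + U = (-1 + (1/15)*(-1)) + 1/3345 = (-1 - 1/15) + 1/3345 = -16/15 + 1/3345 = -1189/1115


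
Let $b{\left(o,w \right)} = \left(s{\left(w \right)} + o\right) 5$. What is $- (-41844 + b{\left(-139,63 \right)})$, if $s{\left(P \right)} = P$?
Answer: $42224$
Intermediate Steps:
$b{\left(o,w \right)} = 5 o + 5 w$ ($b{\left(o,w \right)} = \left(w + o\right) 5 = \left(o + w\right) 5 = 5 o + 5 w$)
$- (-41844 + b{\left(-139,63 \right)}) = - (-41844 + \left(5 \left(-139\right) + 5 \cdot 63\right)) = - (-41844 + \left(-695 + 315\right)) = - (-41844 - 380) = \left(-1\right) \left(-42224\right) = 42224$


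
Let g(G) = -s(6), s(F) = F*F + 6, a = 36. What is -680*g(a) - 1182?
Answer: 27378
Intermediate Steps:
s(F) = 6 + F² (s(F) = F² + 6 = 6 + F²)
g(G) = -42 (g(G) = -(6 + 6²) = -(6 + 36) = -1*42 = -42)
-680*g(a) - 1182 = -680*(-42) - 1182 = 28560 - 1182 = 27378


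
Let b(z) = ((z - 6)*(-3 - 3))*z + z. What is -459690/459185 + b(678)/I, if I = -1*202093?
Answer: 232412147832/18559614841 ≈ 12.522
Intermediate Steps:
I = -202093
b(z) = z + z*(36 - 6*z) (b(z) = ((-6 + z)*(-6))*z + z = (36 - 6*z)*z + z = z*(36 - 6*z) + z = z + z*(36 - 6*z))
-459690/459185 + b(678)/I = -459690/459185 + (678*(37 - 6*678))/(-202093) = -459690*1/459185 + (678*(37 - 4068))*(-1/202093) = -91938/91837 + (678*(-4031))*(-1/202093) = -91938/91837 - 2733018*(-1/202093) = -91938/91837 + 2733018/202093 = 232412147832/18559614841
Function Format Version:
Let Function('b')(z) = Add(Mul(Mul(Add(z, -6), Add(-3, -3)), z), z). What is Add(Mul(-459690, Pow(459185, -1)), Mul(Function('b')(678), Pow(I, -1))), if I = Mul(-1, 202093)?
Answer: Rational(232412147832, 18559614841) ≈ 12.522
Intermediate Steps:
I = -202093
Function('b')(z) = Add(z, Mul(z, Add(36, Mul(-6, z)))) (Function('b')(z) = Add(Mul(Mul(Add(-6, z), -6), z), z) = Add(Mul(Add(36, Mul(-6, z)), z), z) = Add(Mul(z, Add(36, Mul(-6, z))), z) = Add(z, Mul(z, Add(36, Mul(-6, z)))))
Add(Mul(-459690, Pow(459185, -1)), Mul(Function('b')(678), Pow(I, -1))) = Add(Mul(-459690, Pow(459185, -1)), Mul(Mul(678, Add(37, Mul(-6, 678))), Pow(-202093, -1))) = Add(Mul(-459690, Rational(1, 459185)), Mul(Mul(678, Add(37, -4068)), Rational(-1, 202093))) = Add(Rational(-91938, 91837), Mul(Mul(678, -4031), Rational(-1, 202093))) = Add(Rational(-91938, 91837), Mul(-2733018, Rational(-1, 202093))) = Add(Rational(-91938, 91837), Rational(2733018, 202093)) = Rational(232412147832, 18559614841)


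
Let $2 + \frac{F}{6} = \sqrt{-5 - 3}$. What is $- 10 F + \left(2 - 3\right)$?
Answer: $119 - 120 i \sqrt{2} \approx 119.0 - 169.71 i$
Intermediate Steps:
$F = -12 + 12 i \sqrt{2}$ ($F = -12 + 6 \sqrt{-5 - 3} = -12 + 6 \sqrt{-8} = -12 + 6 \cdot 2 i \sqrt{2} = -12 + 12 i \sqrt{2} \approx -12.0 + 16.971 i$)
$- 10 F + \left(2 - 3\right) = - 10 \left(-12 + 12 i \sqrt{2}\right) + \left(2 - 3\right) = \left(120 - 120 i \sqrt{2}\right) - 1 = 119 - 120 i \sqrt{2}$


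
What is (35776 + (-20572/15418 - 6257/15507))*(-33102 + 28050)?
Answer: -7201759359450932/39847821 ≈ -1.8073e+8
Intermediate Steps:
(35776 + (-20572/15418 - 6257/15507))*(-33102 + 28050) = (35776 + (-20572*1/15418 - 6257*1/15507))*(-5052) = (35776 + (-10286/7709 - 6257/15507))*(-5052) = (35776 - 207740215/119543463)*(-5052) = (4276579192073/119543463)*(-5052) = -7201759359450932/39847821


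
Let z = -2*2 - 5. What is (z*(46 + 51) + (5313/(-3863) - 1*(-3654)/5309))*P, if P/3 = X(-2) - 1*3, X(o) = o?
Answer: 268772364090/20508667 ≈ 13105.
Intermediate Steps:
z = -9 (z = -4 - 5 = -9)
P = -15 (P = 3*(-2 - 1*3) = 3*(-2 - 3) = 3*(-5) = -15)
(z*(46 + 51) + (5313/(-3863) - 1*(-3654)/5309))*P = (-9*(46 + 51) + (5313/(-3863) - 1*(-3654)/5309))*(-15) = (-9*97 + (5313*(-1/3863) + 3654*(1/5309)))*(-15) = (-873 + (-5313/3863 + 3654/5309))*(-15) = (-873 - 14091315/20508667)*(-15) = -17918157606/20508667*(-15) = 268772364090/20508667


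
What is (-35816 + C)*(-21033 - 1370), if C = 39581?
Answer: -84347295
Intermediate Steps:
(-35816 + C)*(-21033 - 1370) = (-35816 + 39581)*(-21033 - 1370) = 3765*(-22403) = -84347295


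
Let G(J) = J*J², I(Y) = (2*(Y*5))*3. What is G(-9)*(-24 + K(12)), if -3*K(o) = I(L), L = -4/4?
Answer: 10206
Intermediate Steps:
L = -1 (L = -4*¼ = -1)
I(Y) = 30*Y (I(Y) = (2*(5*Y))*3 = (10*Y)*3 = 30*Y)
K(o) = 10 (K(o) = -10*(-1) = -⅓*(-30) = 10)
G(J) = J³
G(-9)*(-24 + K(12)) = (-9)³*(-24 + 10) = -729*(-14) = 10206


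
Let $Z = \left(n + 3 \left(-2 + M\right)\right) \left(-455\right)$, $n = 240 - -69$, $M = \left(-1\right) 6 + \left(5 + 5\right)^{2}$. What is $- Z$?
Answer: $266175$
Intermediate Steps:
$M = 94$ ($M = -6 + 10^{2} = -6 + 100 = 94$)
$n = 309$ ($n = 240 + 69 = 309$)
$Z = -266175$ ($Z = \left(309 + 3 \left(-2 + 94\right)\right) \left(-455\right) = \left(309 + 3 \cdot 92\right) \left(-455\right) = \left(309 + 276\right) \left(-455\right) = 585 \left(-455\right) = -266175$)
$- Z = \left(-1\right) \left(-266175\right) = 266175$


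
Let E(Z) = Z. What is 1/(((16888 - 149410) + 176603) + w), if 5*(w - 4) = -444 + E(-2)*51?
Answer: 5/219879 ≈ 2.2740e-5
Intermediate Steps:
w = -526/5 (w = 4 + (-444 - 2*51)/5 = 4 + (-444 - 102)/5 = 4 + (⅕)*(-546) = 4 - 546/5 = -526/5 ≈ -105.20)
1/(((16888 - 149410) + 176603) + w) = 1/(((16888 - 149410) + 176603) - 526/5) = 1/((-132522 + 176603) - 526/5) = 1/(44081 - 526/5) = 1/(219879/5) = 5/219879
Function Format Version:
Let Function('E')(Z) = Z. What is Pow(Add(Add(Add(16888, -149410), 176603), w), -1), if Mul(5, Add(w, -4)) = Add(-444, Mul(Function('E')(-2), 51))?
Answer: Rational(5, 219879) ≈ 2.2740e-5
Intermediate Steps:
w = Rational(-526, 5) (w = Add(4, Mul(Rational(1, 5), Add(-444, Mul(-2, 51)))) = Add(4, Mul(Rational(1, 5), Add(-444, -102))) = Add(4, Mul(Rational(1, 5), -546)) = Add(4, Rational(-546, 5)) = Rational(-526, 5) ≈ -105.20)
Pow(Add(Add(Add(16888, -149410), 176603), w), -1) = Pow(Add(Add(Add(16888, -149410), 176603), Rational(-526, 5)), -1) = Pow(Add(Add(-132522, 176603), Rational(-526, 5)), -1) = Pow(Add(44081, Rational(-526, 5)), -1) = Pow(Rational(219879, 5), -1) = Rational(5, 219879)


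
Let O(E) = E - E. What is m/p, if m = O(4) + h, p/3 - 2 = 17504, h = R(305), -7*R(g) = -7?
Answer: 1/52518 ≈ 1.9041e-5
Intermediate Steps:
O(E) = 0
R(g) = 1 (R(g) = -⅐*(-7) = 1)
h = 1
p = 52518 (p = 6 + 3*17504 = 6 + 52512 = 52518)
m = 1 (m = 0 + 1 = 1)
m/p = 1/52518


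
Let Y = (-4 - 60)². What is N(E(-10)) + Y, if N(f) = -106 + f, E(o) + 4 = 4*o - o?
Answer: 3956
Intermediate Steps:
E(o) = -4 + 3*o (E(o) = -4 + (4*o - o) = -4 + 3*o)
Y = 4096 (Y = (-64)² = 4096)
N(E(-10)) + Y = (-106 + (-4 + 3*(-10))) + 4096 = (-106 + (-4 - 30)) + 4096 = (-106 - 34) + 4096 = -140 + 4096 = 3956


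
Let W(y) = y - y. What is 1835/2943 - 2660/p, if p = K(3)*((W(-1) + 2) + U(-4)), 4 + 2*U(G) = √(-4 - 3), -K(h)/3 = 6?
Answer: 1835/2943 - 380*I*√7/9 ≈ 0.62351 - 111.71*I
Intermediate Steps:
K(h) = -18 (K(h) = -3*6 = -18)
W(y) = 0
U(G) = -2 + I*√7/2 (U(G) = -2 + √(-4 - 3)/2 = -2 + √(-7)/2 = -2 + (I*√7)/2 = -2 + I*√7/2)
p = -9*I*√7 (p = -18*((0 + 2) + (-2 + I*√7/2)) = -18*(2 + (-2 + I*√7/2)) = -9*I*√7 ≈ -23.812*I)
1835/2943 - 2660/p = 1835/2943 - 2660*I*√7/63 = 1835*(1/2943) - 380*I*√7/9 = 1835/2943 - 380*I*√7/9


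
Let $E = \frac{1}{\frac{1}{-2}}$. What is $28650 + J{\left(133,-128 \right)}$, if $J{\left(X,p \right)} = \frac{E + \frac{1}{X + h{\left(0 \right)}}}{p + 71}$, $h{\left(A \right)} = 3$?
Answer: $\frac{222095071}{7752} \approx 28650.0$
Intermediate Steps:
$E = -2$ ($E = \frac{1}{- \frac{1}{2}} = -2$)
$J{\left(X,p \right)} = \frac{-2 + \frac{1}{3 + X}}{71 + p}$ ($J{\left(X,p \right)} = \frac{-2 + \frac{1}{X + 3}}{p + 71} = \frac{-2 + \frac{1}{3 + X}}{71 + p}$)
$28650 + J{\left(133,-128 \right)} = 28650 + \frac{-5 - 266}{213 + 3 \left(-128\right) + 71 \cdot 133 + 133 \left(-128\right)} = 28650 + \frac{-5 - 266}{213 - 384 + 9443 - 17024} = 28650 + \frac{1}{-7752} \left(-271\right) = 28650 - - \frac{271}{7752} = 28650 + \frac{271}{7752} = \frac{222095071}{7752}$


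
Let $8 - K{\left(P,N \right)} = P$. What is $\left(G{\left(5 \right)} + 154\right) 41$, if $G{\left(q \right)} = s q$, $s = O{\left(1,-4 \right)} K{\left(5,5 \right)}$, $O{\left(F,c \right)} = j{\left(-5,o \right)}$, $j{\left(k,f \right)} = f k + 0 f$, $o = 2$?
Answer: $164$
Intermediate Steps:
$K{\left(P,N \right)} = 8 - P$
$j{\left(k,f \right)} = f k$ ($j{\left(k,f \right)} = f k + 0 = f k$)
$O{\left(F,c \right)} = -10$ ($O{\left(F,c \right)} = 2 \left(-5\right) = -10$)
$s = -30$ ($s = - 10 \left(8 - 5\right) = \left(-10\right) 3 = -30$)
$G{\left(q \right)} = - 30 q$
$\left(G{\left(5 \right)} + 154\right) 41 = \left(\left(-30\right) 5 + 154\right) 41 = \left(-150 + 154\right) 41 = 4 \cdot 41 = 164$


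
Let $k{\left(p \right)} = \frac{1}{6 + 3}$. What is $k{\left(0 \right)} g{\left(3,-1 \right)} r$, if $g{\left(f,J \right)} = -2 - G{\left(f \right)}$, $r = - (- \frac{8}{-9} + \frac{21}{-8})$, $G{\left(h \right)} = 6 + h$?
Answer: $- \frac{1375}{648} \approx -2.1219$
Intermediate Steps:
$k{\left(p \right)} = \frac{1}{9}$
$r = \frac{125}{72}$ ($r = - (\left(-8\right) \left(- \frac{1}{9}\right) + 21 \left(- \frac{1}{8}\right)) = - (\frac{8}{9} - \frac{21}{8}) = \left(-1\right) \left(- \frac{125}{72}\right) = \frac{125}{72} \approx 1.7361$)
$g{\left(f,J \right)} = -8 - f$ ($g{\left(f,J \right)} = -2 - \left(6 + f\right) = -8 - f$)
$k{\left(0 \right)} g{\left(3,-1 \right)} r = \frac{-8 - 3}{9} \cdot \frac{125}{72} = \frac{1}{9} \left(-11\right) \frac{125}{72} = \left(- \frac{11}{9}\right) \frac{125}{72} = - \frac{1375}{648}$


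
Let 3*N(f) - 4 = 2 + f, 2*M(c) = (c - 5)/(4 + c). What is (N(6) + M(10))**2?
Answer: 13689/784 ≈ 17.460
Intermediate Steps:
M(c) = (-5 + c)/(2*(4 + c)) (M(c) = ((c - 5)/(4 + c))/2 = ((-5 + c)/(4 + c))/2 = (-5 + c)/(2*(4 + c)))
N(f) = 2 + f/3 (N(f) = 4/3 + (2 + f)/3 = 4/3 + (2/3 + f/3) = 2 + f/3)
(N(6) + M(10))**2 = ((2 + (1/3)*6) + (-5 + 10)/(2*(4 + 10)))**2 = ((2 + 2) + (1/2)*5/14)**2 = (4 + (1/2)*(1/14)*5)**2 = (4 + 5/28)**2 = (117/28)**2 = 13689/784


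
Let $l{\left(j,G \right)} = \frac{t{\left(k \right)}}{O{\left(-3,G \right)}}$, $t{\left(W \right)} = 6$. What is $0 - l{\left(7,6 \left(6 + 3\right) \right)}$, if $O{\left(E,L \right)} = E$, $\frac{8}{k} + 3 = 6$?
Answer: $2$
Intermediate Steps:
$k = \frac{8}{3}$ ($k = \frac{8}{-3 + 6} = \frac{8}{3} \approx 2.6667$)
$l{\left(j,G \right)} = -2$ ($l{\left(j,G \right)} = \frac{6}{-3} = 6 \left(- \frac{1}{3}\right) = -2$)
$0 - l{\left(7,6 \left(6 + 3\right) \right)} = 0 - -2 = 0 + 2 = 2$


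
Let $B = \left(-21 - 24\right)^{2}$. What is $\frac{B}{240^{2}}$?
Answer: $\frac{9}{256} \approx 0.035156$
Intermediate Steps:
$B = 2025$ ($B = \left(-45\right)^{2} = 2025$)
$\frac{B}{240^{2}} = \frac{2025}{240^{2}} = \frac{2025}{57600} = 2025 \cdot \frac{1}{57600} = \frac{9}{256}$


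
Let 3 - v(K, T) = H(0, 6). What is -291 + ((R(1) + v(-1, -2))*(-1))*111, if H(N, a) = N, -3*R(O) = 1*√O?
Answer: -587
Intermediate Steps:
R(O) = -√O/3
v(K, T) = 3 (v(K, T) = 3 - 1*0 = 3 + 0 = 3)
-291 + ((R(1) + v(-1, -2))*(-1))*111 = -291 + ((-√1/3 + 3)*(-1))*111 = -291 + ((-⅓*1 + 3)*(-1))*111 = -291 + ((-⅓ + 3)*(-1))*111 = -291 + ((8/3)*(-1))*111 = -291 - 8/3*111 = -291 - 296 = -587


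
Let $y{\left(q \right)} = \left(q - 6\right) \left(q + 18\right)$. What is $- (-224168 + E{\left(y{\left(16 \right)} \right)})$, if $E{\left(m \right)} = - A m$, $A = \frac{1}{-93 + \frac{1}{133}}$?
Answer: $\frac{693116151}{3092} \approx 2.2416 \cdot 10^{5}$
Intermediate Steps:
$A = - \frac{133}{12368}$ ($A = \frac{1}{-93 + \frac{1}{133}} = \frac{1}{- \frac{12368}{133}} = - \frac{133}{12368} \approx -0.010754$)
$y{\left(q \right)} = \left(-6 + q\right) \left(18 + q\right)$
$E{\left(m \right)} = \frac{133 m}{12368}$ ($E{\left(m \right)} = - \frac{\left(-133\right) m}{12368} = \frac{133 m}{12368}$)
$- (-224168 + E{\left(y{\left(16 \right)} \right)}) = - (-224168 + \frac{133 \left(-108 + 16^{2} + 12 \cdot 16\right)}{12368}) = - (-224168 + \frac{133 \left(-108 + 256 + 192\right)}{12368}) = - (-224168 + \frac{133}{12368} \cdot 340) = - (-224168 + \frac{11305}{3092}) = \left(-1\right) \left(- \frac{693116151}{3092}\right) = \frac{693116151}{3092}$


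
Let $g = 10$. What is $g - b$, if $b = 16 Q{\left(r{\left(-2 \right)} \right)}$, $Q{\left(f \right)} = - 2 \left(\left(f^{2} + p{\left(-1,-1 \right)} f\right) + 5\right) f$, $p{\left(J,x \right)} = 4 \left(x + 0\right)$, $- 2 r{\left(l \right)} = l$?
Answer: $74$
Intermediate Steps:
$r{\left(l \right)} = - \frac{l}{2}$
$p{\left(J,x \right)} = 4 x$
$Q{\left(f \right)} = f \left(-10 - 2 f^{2} + 8 f\right)$ ($Q{\left(f \right)} = - 2 \left(\left(f^{2} + 4 \left(-1\right) f\right) + 5\right) f = - 2 \left(\left(f^{2} - 4 f\right) + 5\right) f = - 2 \left(5 + f^{2} - 4 f\right) f = \left(-10 - 2 f^{2} + 8 f\right) f = f \left(-10 - 2 f^{2} + 8 f\right)$)
$b = -64$ ($b = 16 \cdot 2 \left(\left(- \frac{1}{2}\right) \left(-2\right)\right) \left(-5 - \left(\left(- \frac{1}{2}\right) \left(-2\right)\right)^{2} + 4 \left(\left(- \frac{1}{2}\right) \left(-2\right)\right)\right) = 16 \cdot 2 \cdot 1 \left(-5 - 1^{2} + 4 \cdot 1\right) = 16 \cdot 2 \cdot 1 \left(-5 - 1 + 4\right) = 16 \cdot 2 \cdot 1 \left(-2\right) = 16 \left(-4\right) = -64$)
$g - b = 10 - -64 = 10 + 64 = 74$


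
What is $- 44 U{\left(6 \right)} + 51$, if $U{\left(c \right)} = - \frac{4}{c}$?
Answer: $\frac{241}{3} \approx 80.333$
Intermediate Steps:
$- 44 U{\left(6 \right)} + 51 = - 44 \left(- \frac{4}{6}\right) + 51 = - 44 \left(\left(-4\right) \frac{1}{6}\right) + 51 = \left(-44\right) \left(- \frac{2}{3}\right) + 51 = \frac{88}{3} + 51 = \frac{241}{3}$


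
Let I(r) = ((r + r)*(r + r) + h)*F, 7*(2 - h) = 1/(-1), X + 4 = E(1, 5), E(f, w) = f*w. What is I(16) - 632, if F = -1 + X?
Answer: -632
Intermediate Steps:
X = 1 (X = -4 + 1*5 = -4 + 5 = 1)
h = 15/7 (h = 2 - 1/7/(-1) = 2 - 1/7*(-1) = 2 + 1/7 = 15/7 ≈ 2.1429)
F = 0 (F = -1 + 1 = 0)
I(r) = 0 (I(r) = ((r + r)*(r + r) + 15/7)*0 = ((2*r)*(2*r) + 15/7)*0 = (4*r**2 + 15/7)*0 = (15/7 + 4*r**2)*0 = 0)
I(16) - 632 = 0 - 632 = -632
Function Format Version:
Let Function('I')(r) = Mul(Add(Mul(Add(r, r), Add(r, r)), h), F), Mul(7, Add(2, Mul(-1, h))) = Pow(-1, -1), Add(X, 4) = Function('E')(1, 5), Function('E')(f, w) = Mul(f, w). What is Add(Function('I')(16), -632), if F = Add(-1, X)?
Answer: -632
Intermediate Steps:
X = 1 (X = Add(-4, Mul(1, 5)) = Add(-4, 5) = 1)
h = Rational(15, 7) (h = Add(2, Mul(Rational(-1, 7), Pow(-1, -1))) = Add(2, Mul(Rational(-1, 7), -1)) = Add(2, Rational(1, 7)) = Rational(15, 7) ≈ 2.1429)
F = 0 (F = Add(-1, 1) = 0)
Function('I')(r) = 0 (Function('I')(r) = Mul(Add(Mul(Add(r, r), Add(r, r)), Rational(15, 7)), 0) = Mul(Add(Mul(Mul(2, r), Mul(2, r)), Rational(15, 7)), 0) = Mul(Add(Mul(4, Pow(r, 2)), Rational(15, 7)), 0) = Mul(Add(Rational(15, 7), Mul(4, Pow(r, 2))), 0) = 0)
Add(Function('I')(16), -632) = Add(0, -632) = -632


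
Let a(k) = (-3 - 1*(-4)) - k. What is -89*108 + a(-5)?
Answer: -9606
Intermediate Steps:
a(k) = 1 - k (a(k) = (-3 + 4) - k = 1 - k)
-89*108 + a(-5) = -89*108 + (1 - 1*(-5)) = -9612 + (1 + 5) = -9612 + 6 = -9606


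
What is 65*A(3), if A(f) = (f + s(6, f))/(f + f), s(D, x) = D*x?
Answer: 455/2 ≈ 227.50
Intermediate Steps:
A(f) = 7/2 (A(f) = (f + 6*f)/(f + f) = (7*f)/((2*f)) = (7*f)*(1/(2*f)) = 7/2)
65*A(3) = 65*(7/2) = 455/2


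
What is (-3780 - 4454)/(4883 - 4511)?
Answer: -4117/186 ≈ -22.134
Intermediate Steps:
(-3780 - 4454)/(4883 - 4511) = -8234/372 = -8234*1/372 = -4117/186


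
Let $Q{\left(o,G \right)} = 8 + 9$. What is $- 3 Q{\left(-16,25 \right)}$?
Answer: $-51$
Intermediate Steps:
$Q{\left(o,G \right)} = 17$
$- 3 Q{\left(-16,25 \right)} = \left(-3\right) 17 = -51$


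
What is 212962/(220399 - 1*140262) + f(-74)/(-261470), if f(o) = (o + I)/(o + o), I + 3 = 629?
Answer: 1030144251043/387638295715 ≈ 2.6575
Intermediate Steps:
I = 626 (I = -3 + 629 = 626)
f(o) = (626 + o)/(2*o) (f(o) = (o + 626)/(o + o) = (626 + o)/((2*o)) = (626 + o)*(1/(2*o)) = (626 + o)/(2*o))
212962/(220399 - 1*140262) + f(-74)/(-261470) = 212962/(220399 - 1*140262) + ((½)*(626 - 74)/(-74))/(-261470) = 212962/(220399 - 140262) + ((½)*(-1/74)*552)*(-1/261470) = 212962/80137 - 138/37*(-1/261470) = 212962*(1/80137) + 69/4837195 = 212962/80137 + 69/4837195 = 1030144251043/387638295715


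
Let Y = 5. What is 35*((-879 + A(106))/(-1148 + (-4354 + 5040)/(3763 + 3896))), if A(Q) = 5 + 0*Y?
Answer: 16734915/627989 ≈ 26.648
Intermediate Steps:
A(Q) = 5 (A(Q) = 5 + 0*5 = 5 + 0 = 5)
35*((-879 + A(106))/(-1148 + (-4354 + 5040)/(3763 + 3896))) = 35*((-879 + 5)/(-1148 + (-4354 + 5040)/(3763 + 3896))) = 35*(-874/(-1148 + 686/7659)) = 35*(-874/(-8791846/7659)) = 35*(-874*(-7659/8791846)) = 35*(3346983/4395923) = 16734915/627989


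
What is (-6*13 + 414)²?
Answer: 112896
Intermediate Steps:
(-6*13 + 414)² = (-78 + 414)² = 336² = 112896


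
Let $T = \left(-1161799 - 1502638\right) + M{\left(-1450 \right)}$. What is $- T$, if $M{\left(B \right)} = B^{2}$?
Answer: $561937$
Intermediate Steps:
$T = -561937$ ($T = \left(-1161799 - 1502638\right) + \left(-1450\right)^{2} = -2664437 + 2102500 = -561937$)
$- T = \left(-1\right) \left(-561937\right) = 561937$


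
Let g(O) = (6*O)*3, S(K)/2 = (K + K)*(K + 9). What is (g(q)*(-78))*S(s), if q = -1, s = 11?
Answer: 1235520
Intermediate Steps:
S(K) = 4*K*(9 + K) (S(K) = 2*((K + K)*(K + 9)) = 2*((2*K)*(9 + K)) = 2*(2*K*(9 + K)) = 4*K*(9 + K))
g(O) = 18*O
(g(q)*(-78))*S(s) = ((18*(-1))*(-78))*(4*11*(9 + 11)) = (-18*(-78))*(4*11*20) = 1404*880 = 1235520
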